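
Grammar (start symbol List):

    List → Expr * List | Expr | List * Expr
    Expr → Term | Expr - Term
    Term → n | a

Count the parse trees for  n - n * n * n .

4

Parse trees for n - n * n * n:
  [List [Expr [Expr [Term n]] - [Term n]] * [List [Expr [Term n]] * [List [Expr [Term n]]]]]
  [List [Expr [Expr [Term n]] - [Term n]] * [List [List [Expr [Term n]]] * [Expr [Term n]]]]
  [List [List [Expr [Expr [Term n]] - [Term n]] * [List [Expr [Term n]]]] * [Expr [Term n]]]
  [List [List [List [Expr [Expr [Term n]] - [Term n]]] * [Expr [Term n]]] * [Expr [Term n]]]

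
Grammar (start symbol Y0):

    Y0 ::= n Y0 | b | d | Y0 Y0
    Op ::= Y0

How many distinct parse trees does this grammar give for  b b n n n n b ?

Parse trees for b b n n n n b:
  [Y0 [Y0 b] [Y0 [Y0 b] [Y0 n [Y0 n [Y0 n [Y0 n [Y0 b]]]]]]]
  [Y0 [Y0 [Y0 b] [Y0 b]] [Y0 n [Y0 n [Y0 n [Y0 n [Y0 b]]]]]]

2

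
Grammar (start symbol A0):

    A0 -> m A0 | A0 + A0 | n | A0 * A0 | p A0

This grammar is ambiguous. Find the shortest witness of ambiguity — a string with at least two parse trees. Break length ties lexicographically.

length 1: no string has ≥2 trees
length 2: no string has ≥2 trees
length 3: no string has ≥2 trees
length 4: m n * n has 2 parse trees

Two derivations of m n * n:
  A0 ⇒ m A0 ⇒ m A0 * A0 ⇒ m n * A0 ⇒ m n * n
  A0 ⇒ A0 * A0 ⇒ m A0 * A0 ⇒ m n * A0 ⇒ m n * n

m n * n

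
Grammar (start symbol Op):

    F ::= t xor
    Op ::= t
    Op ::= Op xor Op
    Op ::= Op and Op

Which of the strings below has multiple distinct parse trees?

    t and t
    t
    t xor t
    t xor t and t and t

t and t: 1 tree
t: 1 tree
t xor t: 1 tree
t xor t and t and t: 5 trees

t xor t and t and t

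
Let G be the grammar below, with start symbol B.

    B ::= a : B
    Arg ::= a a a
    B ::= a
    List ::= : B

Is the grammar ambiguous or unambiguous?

Unambiguous

Only B is reachable from B; ignoring the rest: The reachable grammar is A → atom sep A | atom. Each atom is followed by either the separator (recurse) or end-of-string (stop) — no choice point.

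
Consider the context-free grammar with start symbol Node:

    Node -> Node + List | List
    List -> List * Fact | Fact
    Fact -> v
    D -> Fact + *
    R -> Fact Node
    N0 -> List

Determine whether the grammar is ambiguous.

Only Node, List, Fact are reachable from Node; ignoring the rest: Node → Node + List | List  ;  List → List * Fact | Fact  — a left-associative chain with Fact at the bottom. Each string factors uniquely by precedence.

Unambiguous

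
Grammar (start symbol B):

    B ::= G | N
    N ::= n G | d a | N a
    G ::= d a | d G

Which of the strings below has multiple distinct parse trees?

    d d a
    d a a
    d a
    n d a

d a

d d a: 1 tree
d a a: 1 tree
d a: 2 trees
n d a: 1 tree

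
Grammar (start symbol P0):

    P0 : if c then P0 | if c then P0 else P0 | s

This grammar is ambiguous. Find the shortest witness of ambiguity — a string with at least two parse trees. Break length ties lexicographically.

length 1: no string has ≥2 trees
length 4: no string has ≥2 trees
length 6: no string has ≥2 trees
length 7: no string has ≥2 trees
length 9: if c then if c then s else s has 2 parse trees

Two derivations of if c then if c then s else s:
  P0 ⇒ if c then P0 ⇒ if c then if c then P0 else P0 ⇒ if c then if c then s else P0 ⇒ if c then if c then s else s
  P0 ⇒ if c then P0 else P0 ⇒ if c then if c then P0 else P0 ⇒ if c then if c then s else P0 ⇒ if c then if c then s else s

if c then if c then s else s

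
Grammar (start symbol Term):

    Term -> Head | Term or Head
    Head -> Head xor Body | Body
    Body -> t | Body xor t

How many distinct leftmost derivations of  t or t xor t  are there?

Parse trees for t or t xor t:
  [Term [Term [Head [Body t]]] or [Head [Head [Body t]] xor [Body t]]]
  [Term [Term [Head [Body t]]] or [Head [Body [Body t] xor t]]]

2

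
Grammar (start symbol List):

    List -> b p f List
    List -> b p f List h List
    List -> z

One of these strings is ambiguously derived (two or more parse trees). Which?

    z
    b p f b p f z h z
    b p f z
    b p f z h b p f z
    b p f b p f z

z: 1 tree
b p f b p f z h z: 2 trees
b p f z: 1 tree
b p f z h b p f z: 1 tree
b p f b p f z: 1 tree

b p f b p f z h z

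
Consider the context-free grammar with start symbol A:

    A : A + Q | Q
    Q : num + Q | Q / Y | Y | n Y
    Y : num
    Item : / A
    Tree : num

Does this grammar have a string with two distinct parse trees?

Witness: num + num

Derivation 1: A ⇒ A + Q ⇒ Q + Q ⇒ Y + Q ⇒ num + Q ⇒ num + Y ⇒ num + num
Derivation 2: A ⇒ Q ⇒ num + Q ⇒ num + Y ⇒ num + num

Two distinct leftmost derivations for the same string.

Ambiguous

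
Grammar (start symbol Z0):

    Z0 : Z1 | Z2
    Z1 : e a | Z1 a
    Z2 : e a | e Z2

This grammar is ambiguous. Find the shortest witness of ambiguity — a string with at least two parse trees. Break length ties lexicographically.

e a

length 2: e a has 2 parse trees

Two derivations of e a:
  Z0 ⇒ Z1 ⇒ e a
  Z0 ⇒ Z2 ⇒ e a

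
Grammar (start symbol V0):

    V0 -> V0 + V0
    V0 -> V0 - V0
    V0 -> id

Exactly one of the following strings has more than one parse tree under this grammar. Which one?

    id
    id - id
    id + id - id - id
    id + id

id + id - id - id

id: 1 tree
id - id: 1 tree
id + id - id - id: 5 trees
id + id: 1 tree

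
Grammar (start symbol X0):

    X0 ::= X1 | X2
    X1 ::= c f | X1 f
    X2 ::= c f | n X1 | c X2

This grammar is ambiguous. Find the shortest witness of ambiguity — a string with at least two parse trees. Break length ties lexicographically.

c f

length 2: c f has 2 parse trees

Two derivations of c f:
  X0 ⇒ X1 ⇒ c f
  X0 ⇒ X2 ⇒ c f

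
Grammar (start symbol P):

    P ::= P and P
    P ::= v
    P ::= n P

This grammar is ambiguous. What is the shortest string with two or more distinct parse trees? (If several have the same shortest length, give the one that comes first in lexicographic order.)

n v and v

length 1: no string has ≥2 trees
length 2: no string has ≥2 trees
length 3: no string has ≥2 trees
length 4: n v and v has 2 parse trees

Two derivations of n v and v:
  P ⇒ P and P ⇒ n P and P ⇒ n v and P ⇒ n v and v
  P ⇒ n P ⇒ n P and P ⇒ n v and P ⇒ n v and v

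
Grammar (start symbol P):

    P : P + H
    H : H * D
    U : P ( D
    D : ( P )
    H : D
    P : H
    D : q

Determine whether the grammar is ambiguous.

Only P, H, D are reachable from P; ignoring the rest: P → P + H | H  ;  H → H * D | D  — a left-associative chain with D at the bottom. Each string factors uniquely by precedence.

Unambiguous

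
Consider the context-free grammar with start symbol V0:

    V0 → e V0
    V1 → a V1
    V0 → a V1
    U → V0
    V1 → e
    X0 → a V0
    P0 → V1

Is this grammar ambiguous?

Only V0, V1 are reachable from V0; ignoring the rest: Each reachable nonterminal has at most one production per leading terminal, and all productions are right-linear; the derivation is determined token-by-token.

Unambiguous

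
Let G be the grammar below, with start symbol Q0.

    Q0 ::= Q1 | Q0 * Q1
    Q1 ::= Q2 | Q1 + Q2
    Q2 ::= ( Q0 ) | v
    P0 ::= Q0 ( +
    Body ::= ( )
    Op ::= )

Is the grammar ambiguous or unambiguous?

Only Q0, Q1, Q2 are reachable from Q0; ignoring the rest: This is a standard precedence ladder (Q0 over Q1 over Q2), with each level left-recursive on its own operator ('*' at Q0, '+' at Q1). That structure is LR(1), hence unambiguous.

Unambiguous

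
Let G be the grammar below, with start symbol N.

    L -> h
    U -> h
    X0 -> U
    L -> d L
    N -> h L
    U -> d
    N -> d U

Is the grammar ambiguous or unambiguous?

(X0 is unreachable from N, so its rules don't affect L(N).) Restricted to the reachable nonterminals, every rule has the form A → t or A → t B, and no two rules for the same A share a first terminal. The grammar encodes a DFA — one run per string.

Unambiguous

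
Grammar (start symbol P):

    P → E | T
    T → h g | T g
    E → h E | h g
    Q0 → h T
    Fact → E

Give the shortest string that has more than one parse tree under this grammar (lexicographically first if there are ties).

length 2: h g has 2 parse trees

Two derivations of h g:
  P ⇒ E ⇒ h g
  P ⇒ T ⇒ h g

h g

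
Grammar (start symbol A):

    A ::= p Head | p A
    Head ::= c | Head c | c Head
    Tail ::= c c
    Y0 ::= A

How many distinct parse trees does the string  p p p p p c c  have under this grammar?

Parse trees for p p p p p c c:
  [A p [A p [A p [A p [A p [Head [Head c] c]]]]]]
  [A p [A p [A p [A p [A p [Head c [Head c]]]]]]]

2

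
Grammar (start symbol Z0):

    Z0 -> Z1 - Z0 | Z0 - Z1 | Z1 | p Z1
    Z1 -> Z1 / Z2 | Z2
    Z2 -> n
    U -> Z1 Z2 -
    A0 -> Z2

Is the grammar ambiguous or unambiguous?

Ambiguous

Witness: n - n

Derivation 1: Z0 ⇒ Z1 - Z0 ⇒ Z2 - Z0 ⇒ n - Z0 ⇒ n - Z1 ⇒ n - Z2 ⇒ n - n
Derivation 2: Z0 ⇒ Z0 - Z1 ⇒ Z1 - Z1 ⇒ Z2 - Z1 ⇒ n - Z1 ⇒ n - Z2 ⇒ n - n

Two distinct leftmost derivations for the same string.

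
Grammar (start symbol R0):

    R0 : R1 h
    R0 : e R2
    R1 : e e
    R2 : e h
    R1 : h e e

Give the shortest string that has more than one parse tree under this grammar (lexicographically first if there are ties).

length 3: e e h has 2 parse trees

Two derivations of e e h:
  R0 ⇒ R1 h ⇒ e e h
  R0 ⇒ e R2 ⇒ e e h

e e h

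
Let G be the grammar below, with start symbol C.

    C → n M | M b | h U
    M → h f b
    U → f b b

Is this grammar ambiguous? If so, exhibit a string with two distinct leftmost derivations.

Ambiguous

Witness: h f b b

Derivation 1: C ⇒ M b ⇒ h f b b
Derivation 2: C ⇒ h U ⇒ h f b b

Two distinct leftmost derivations for the same string.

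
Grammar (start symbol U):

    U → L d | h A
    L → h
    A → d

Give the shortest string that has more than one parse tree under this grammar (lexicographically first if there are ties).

h d

length 2: h d has 2 parse trees

Two derivations of h d:
  U ⇒ L d ⇒ h d
  U ⇒ h A ⇒ h d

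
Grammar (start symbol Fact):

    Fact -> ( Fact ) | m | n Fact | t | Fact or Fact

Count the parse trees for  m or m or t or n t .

Parse trees for m or m or t or n t:
  [Fact [Fact m] or [Fact [Fact m] or [Fact [Fact t] or [Fact n [Fact t]]]]]
  [Fact [Fact m] or [Fact [Fact [Fact m] or [Fact t]] or [Fact n [Fact t]]]]
  [Fact [Fact [Fact m] or [Fact m]] or [Fact [Fact t] or [Fact n [Fact t]]]]
  [Fact [Fact [Fact m] or [Fact [Fact m] or [Fact t]]] or [Fact n [Fact t]]]
  [Fact [Fact [Fact [Fact m] or [Fact m]] or [Fact t]] or [Fact n [Fact t]]]

5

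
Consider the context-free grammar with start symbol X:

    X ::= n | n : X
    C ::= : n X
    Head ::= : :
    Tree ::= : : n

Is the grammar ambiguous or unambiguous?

Unambiguous

Only X is reachable from X; ignoring the rest: The reachable grammar is A → atom sep A | atom. Each atom is followed by either the separator (recurse) or end-of-string (stop) — no choice point.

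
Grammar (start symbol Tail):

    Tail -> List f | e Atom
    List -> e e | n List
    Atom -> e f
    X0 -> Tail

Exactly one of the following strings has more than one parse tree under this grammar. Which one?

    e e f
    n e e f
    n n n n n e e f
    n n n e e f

e e f: 2 trees
n e e f: 1 tree
n n n n n e e f: 1 tree
n n n e e f: 1 tree

e e f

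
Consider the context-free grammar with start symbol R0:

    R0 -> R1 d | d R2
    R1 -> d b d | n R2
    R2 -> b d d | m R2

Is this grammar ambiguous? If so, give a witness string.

Witness: d b d d

Derivation 1: R0 ⇒ R1 d ⇒ d b d d
Derivation 2: R0 ⇒ d R2 ⇒ d b d d

Two distinct leftmost derivations for the same string.

Ambiguous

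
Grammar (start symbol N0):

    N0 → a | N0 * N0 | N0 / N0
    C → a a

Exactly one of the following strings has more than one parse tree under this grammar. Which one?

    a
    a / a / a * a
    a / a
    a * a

a: 1 tree
a / a / a * a: 5 trees
a / a: 1 tree
a * a: 1 tree

a / a / a * a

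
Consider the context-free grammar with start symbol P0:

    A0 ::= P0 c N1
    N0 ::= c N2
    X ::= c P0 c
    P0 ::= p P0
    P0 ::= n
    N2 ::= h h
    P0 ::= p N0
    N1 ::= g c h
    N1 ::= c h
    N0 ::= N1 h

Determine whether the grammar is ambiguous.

Ambiguous

Witness: p c h h

Derivation 1: P0 ⇒ p N0 ⇒ p c N2 ⇒ p c h h
Derivation 2: P0 ⇒ p N0 ⇒ p N1 h ⇒ p c h h

Two distinct leftmost derivations for the same string.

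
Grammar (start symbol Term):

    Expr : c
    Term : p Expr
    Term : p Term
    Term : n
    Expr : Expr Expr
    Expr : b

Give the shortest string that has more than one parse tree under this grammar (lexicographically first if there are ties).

p b b b

length 1: no string has ≥2 trees
length 2: no string has ≥2 trees
length 3: no string has ≥2 trees
length 4: p b b b has 2 parse trees

Two derivations of p b b b:
  Term ⇒ p Expr ⇒ p Expr Expr ⇒ p Expr Expr Expr ⇒ p b Expr Expr ⇒ p b b Expr ⇒ p b b b
  Term ⇒ p Expr ⇒ p Expr Expr ⇒ p b Expr ⇒ p b Expr Expr ⇒ p b b Expr ⇒ p b b b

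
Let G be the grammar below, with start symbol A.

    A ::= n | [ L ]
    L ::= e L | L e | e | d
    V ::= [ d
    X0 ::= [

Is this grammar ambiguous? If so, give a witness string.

Ambiguous

Witness: [ e e ]

Derivation 1: A ⇒ [ L ] ⇒ [ e L ] ⇒ [ e e ]
Derivation 2: A ⇒ [ L ] ⇒ [ L e ] ⇒ [ e e ]

Two distinct leftmost derivations for the same string.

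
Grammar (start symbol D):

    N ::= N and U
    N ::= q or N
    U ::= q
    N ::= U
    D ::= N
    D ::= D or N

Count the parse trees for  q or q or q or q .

Parse trees for q or q or q or q:
  [D [N q or [N q or [N q or [N [U q]]]]]]
  [D [D [N [U q]]] or [N q or [N q or [N [U q]]]]]
  [D [D [N q or [N [U q]]]] or [N q or [N [U q]]]]
  [D [D [D [N [U q]]] or [N [U q]]] or [N q or [N [U q]]]]
  [D [D [N q or [N q or [N [U q]]]]] or [N [U q]]]
  [D [D [D [N [U q]]] or [N q or [N [U q]]]] or [N [U q]]]
  [D [D [D [N q or [N [U q]]]] or [N [U q]]] or [N [U q]]]
  [D [D [D [D [N [U q]]] or [N [U q]]] or [N [U q]]] or [N [U q]]]

8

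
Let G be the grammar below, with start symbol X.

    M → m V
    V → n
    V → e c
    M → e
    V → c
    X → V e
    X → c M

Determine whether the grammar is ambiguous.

Ambiguous

Witness: c e

Derivation 1: X ⇒ V e ⇒ c e
Derivation 2: X ⇒ c M ⇒ c e

Two distinct leftmost derivations for the same string.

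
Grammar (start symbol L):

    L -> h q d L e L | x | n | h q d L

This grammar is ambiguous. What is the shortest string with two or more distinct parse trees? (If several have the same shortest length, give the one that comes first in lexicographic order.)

h q d h q d n e n

length 1: no string has ≥2 trees
length 4: no string has ≥2 trees
length 6: no string has ≥2 trees
length 7: no string has ≥2 trees
length 9: h q d h q d n e n has 2 parse trees

Two derivations of h q d h q d n e n:
  L ⇒ h q d L e L ⇒ h q d h q d L e L ⇒ h q d h q d n e L ⇒ h q d h q d n e n
  L ⇒ h q d L ⇒ h q d h q d L e L ⇒ h q d h q d n e L ⇒ h q d h q d n e n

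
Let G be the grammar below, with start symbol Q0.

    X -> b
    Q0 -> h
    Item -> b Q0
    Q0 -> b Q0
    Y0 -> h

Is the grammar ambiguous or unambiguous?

(Item, Y0, X are unreachable from Q0, so their rules don't affect L(Q0).) The reachable rules are right-linear with at most one rule per (nonterminal, next-terminal) pair. Each input token forces the next rule, so parsing is deterministic.

Unambiguous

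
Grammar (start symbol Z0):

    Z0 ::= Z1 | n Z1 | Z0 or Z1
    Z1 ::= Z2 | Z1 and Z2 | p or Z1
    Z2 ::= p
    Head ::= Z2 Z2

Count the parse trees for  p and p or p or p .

2

Parse trees for p and p or p or p:
  [Z0 [Z0 [Z1 [Z1 [Z2 p]] and [Z2 p]]] or [Z1 p or [Z1 [Z2 p]]]]
  [Z0 [Z0 [Z0 [Z1 [Z1 [Z2 p]] and [Z2 p]]] or [Z1 [Z2 p]]] or [Z1 [Z2 p]]]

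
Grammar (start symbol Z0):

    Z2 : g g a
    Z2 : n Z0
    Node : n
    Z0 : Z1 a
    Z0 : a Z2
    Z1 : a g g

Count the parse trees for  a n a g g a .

Parse trees for a n a g g a:
  [Z0 a [Z2 n [Z0 [Z1 a g g] a]]]
  [Z0 a [Z2 n [Z0 a [Z2 g g a]]]]

2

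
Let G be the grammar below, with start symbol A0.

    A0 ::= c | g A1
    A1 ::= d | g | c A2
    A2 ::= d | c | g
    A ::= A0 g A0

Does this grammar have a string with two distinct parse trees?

Unambiguous

Only A0, A1, A2 are reachable from A0; ignoring the rest: The reachable rules are right-linear with at most one rule per (nonterminal, next-terminal) pair. Each input token forces the next rule, so parsing is deterministic.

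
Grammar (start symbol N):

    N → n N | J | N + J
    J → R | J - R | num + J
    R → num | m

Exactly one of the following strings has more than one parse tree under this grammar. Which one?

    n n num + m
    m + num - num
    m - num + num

n n num + m

n n num + m: 4 trees
m + num - num: 1 tree
m - num + num: 1 tree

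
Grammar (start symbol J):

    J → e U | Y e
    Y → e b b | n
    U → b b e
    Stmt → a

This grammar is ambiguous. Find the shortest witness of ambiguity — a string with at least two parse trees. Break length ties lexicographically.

length 2: no string has ≥2 trees
length 4: e b b e has 2 parse trees

Two derivations of e b b e:
  J ⇒ e U ⇒ e b b e
  J ⇒ Y e ⇒ e b b e

e b b e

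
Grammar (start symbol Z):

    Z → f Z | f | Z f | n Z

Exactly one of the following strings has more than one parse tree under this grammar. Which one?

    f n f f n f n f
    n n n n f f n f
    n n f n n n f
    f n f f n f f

f n f f n f f

f n f f n f n f: 1 tree
n n n n f f n f: 1 tree
n n f n n n f: 1 tree
f n f f n f f: 7 trees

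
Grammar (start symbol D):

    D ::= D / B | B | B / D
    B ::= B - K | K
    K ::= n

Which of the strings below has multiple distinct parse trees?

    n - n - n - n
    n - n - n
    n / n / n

n / n / n

n - n - n - n: 1 tree
n - n - n: 1 tree
n / n / n: 4 trees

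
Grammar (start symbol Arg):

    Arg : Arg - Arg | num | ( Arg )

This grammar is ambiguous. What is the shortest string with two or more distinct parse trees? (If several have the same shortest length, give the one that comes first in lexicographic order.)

length 1: no string has ≥2 trees
length 3: no string has ≥2 trees
length 5: num - num - num has 2 parse trees

Two derivations of num - num - num:
  Arg ⇒ Arg - Arg ⇒ Arg - Arg - Arg ⇒ num - Arg - Arg ⇒ num - num - Arg ⇒ num - num - num
  Arg ⇒ Arg - Arg ⇒ num - Arg ⇒ num - Arg - Arg ⇒ num - num - Arg ⇒ num - num - num

num - num - num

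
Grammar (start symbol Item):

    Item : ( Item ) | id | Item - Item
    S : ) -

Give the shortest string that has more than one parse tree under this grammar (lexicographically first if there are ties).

length 1: no string has ≥2 trees
length 3: no string has ≥2 trees
length 5: id - id - id has 2 parse trees

Two derivations of id - id - id:
  Item ⇒ Item - Item ⇒ id - Item ⇒ id - Item - Item ⇒ id - id - Item ⇒ id - id - id
  Item ⇒ Item - Item ⇒ Item - Item - Item ⇒ id - Item - Item ⇒ id - id - Item ⇒ id - id - id

id - id - id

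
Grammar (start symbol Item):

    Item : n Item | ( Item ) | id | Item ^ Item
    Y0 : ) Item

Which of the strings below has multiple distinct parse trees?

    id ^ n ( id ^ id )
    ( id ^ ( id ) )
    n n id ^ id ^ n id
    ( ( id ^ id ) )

id ^ n ( id ^ id ): 1 tree
( id ^ ( id ) ): 1 tree
n n id ^ id ^ n id: 9 trees
( ( id ^ id ) ): 1 tree

n n id ^ id ^ n id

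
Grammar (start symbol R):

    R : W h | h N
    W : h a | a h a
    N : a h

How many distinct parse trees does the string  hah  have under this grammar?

Parse trees for hah:
  [R [W h a] h]
  [R h [N a h]]

2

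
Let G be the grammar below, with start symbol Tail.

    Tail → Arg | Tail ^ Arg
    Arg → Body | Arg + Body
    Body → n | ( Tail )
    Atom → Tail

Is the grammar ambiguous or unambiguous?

(Atom is unreachable from Tail, so its rules don't affect L(Tail).) The grammar is stratified — Tail handles '^' (left-recursive), Arg handles '+', Body atoms. Each operator has a fixed associativity and precedence level, so every string has one parse.

Unambiguous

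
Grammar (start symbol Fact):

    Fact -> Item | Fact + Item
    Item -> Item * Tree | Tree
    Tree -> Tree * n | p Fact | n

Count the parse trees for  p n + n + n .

3

Parse trees for p n + n + n:
  [Fact [Item [Tree p [Fact [Fact [Fact [Item [Tree n]]] + [Item [Tree n]]] + [Item [Tree n]]]]]]
  [Fact [Fact [Item [Tree p [Fact [Fact [Item [Tree n]]] + [Item [Tree n]]]]]] + [Item [Tree n]]]
  [Fact [Fact [Fact [Item [Tree p [Fact [Item [Tree n]]]]]] + [Item [Tree n]]] + [Item [Tree n]]]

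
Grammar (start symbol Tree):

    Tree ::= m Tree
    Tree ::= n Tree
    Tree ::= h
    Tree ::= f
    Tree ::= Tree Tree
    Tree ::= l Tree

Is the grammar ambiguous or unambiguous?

Witness: f f f

Derivation 1: Tree ⇒ Tree Tree ⇒ f Tree ⇒ f Tree Tree ⇒ f f Tree ⇒ f f f
Derivation 2: Tree ⇒ Tree Tree ⇒ Tree Tree Tree ⇒ f Tree Tree ⇒ f f Tree ⇒ f f f

Two distinct leftmost derivations for the same string.

Ambiguous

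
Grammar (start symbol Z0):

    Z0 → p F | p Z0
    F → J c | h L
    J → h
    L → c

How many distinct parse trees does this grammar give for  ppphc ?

2

Parse trees for ppphc:
  [Z0 p [Z0 p [Z0 p [F [J h] c]]]]
  [Z0 p [Z0 p [Z0 p [F h [L c]]]]]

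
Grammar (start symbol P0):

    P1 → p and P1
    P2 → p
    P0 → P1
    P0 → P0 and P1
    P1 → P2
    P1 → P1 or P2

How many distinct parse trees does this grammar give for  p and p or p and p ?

3

Parse trees for p and p or p and p:
  [P0 [P0 [P1 p and [P1 [P1 [P2 p]] or [P2 p]]]] and [P1 [P2 p]]]
  [P0 [P0 [P1 [P1 p and [P1 [P2 p]]] or [P2 p]]] and [P1 [P2 p]]]
  [P0 [P0 [P0 [P1 [P2 p]]] and [P1 [P1 [P2 p]] or [P2 p]]] and [P1 [P2 p]]]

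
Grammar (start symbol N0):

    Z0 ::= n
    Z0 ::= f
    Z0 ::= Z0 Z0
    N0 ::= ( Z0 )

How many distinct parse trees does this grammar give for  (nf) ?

1

Parse trees for (nf):
  [N0 ( [Z0 [Z0 n] [Z0 f]] )]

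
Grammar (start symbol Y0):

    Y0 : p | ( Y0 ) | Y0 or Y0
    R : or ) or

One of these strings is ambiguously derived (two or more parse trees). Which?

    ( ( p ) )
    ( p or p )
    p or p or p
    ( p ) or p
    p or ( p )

( ( p ) ): 1 tree
( p or p ): 1 tree
p or p or p: 2 trees
( p ) or p: 1 tree
p or ( p ): 1 tree

p or p or p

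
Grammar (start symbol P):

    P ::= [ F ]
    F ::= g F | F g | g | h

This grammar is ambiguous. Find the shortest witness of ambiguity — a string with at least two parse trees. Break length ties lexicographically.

length 3: no string has ≥2 trees
length 4: [ g g ] has 2 parse trees

Two derivations of [ g g ]:
  P ⇒ [ F ] ⇒ [ g F ] ⇒ [ g g ]
  P ⇒ [ F ] ⇒ [ F g ] ⇒ [ g g ]

[ g g ]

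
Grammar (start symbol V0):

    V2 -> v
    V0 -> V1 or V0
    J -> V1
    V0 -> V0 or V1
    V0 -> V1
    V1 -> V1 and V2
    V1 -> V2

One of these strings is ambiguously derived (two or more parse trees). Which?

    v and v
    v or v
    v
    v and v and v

v and v: 1 tree
v or v: 2 trees
v: 1 tree
v and v and v: 1 tree

v or v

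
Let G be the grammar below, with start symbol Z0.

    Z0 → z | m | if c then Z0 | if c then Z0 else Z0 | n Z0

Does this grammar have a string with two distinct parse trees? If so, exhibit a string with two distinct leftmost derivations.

Witness: if c then if c then m else m

Derivation 1: Z0 ⇒ if c then Z0 ⇒ if c then if c then Z0 else Z0 ⇒ if c then if c then m else Z0 ⇒ if c then if c then m else m
Derivation 2: Z0 ⇒ if c then Z0 else Z0 ⇒ if c then if c then Z0 else Z0 ⇒ if c then if c then m else Z0 ⇒ if c then if c then m else m

Two distinct leftmost derivations for the same string.

Ambiguous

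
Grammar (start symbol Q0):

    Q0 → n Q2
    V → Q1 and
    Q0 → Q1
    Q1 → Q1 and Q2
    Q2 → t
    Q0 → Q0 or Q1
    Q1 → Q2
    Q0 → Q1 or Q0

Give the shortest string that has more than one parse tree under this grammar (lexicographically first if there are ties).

length 1: no string has ≥2 trees
length 2: no string has ≥2 trees
length 3: t or t has 2 parse trees

Two derivations of t or t:
  Q0 ⇒ Q0 or Q1 ⇒ Q1 or Q1 ⇒ Q2 or Q1 ⇒ t or Q1 ⇒ t or Q2 ⇒ t or t
  Q0 ⇒ Q1 or Q0 ⇒ Q2 or Q0 ⇒ t or Q0 ⇒ t or Q1 ⇒ t or Q2 ⇒ t or t

t or t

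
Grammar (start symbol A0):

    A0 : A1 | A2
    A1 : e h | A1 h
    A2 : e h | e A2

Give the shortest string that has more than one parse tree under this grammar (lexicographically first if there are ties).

length 2: e h has 2 parse trees

Two derivations of e h:
  A0 ⇒ A1 ⇒ e h
  A0 ⇒ A2 ⇒ e h

e h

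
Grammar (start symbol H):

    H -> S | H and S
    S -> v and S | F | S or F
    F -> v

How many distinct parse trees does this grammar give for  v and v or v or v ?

4

Parse trees for v and v or v or v:
  [H [S v and [S [S [S [F v]] or [F v]] or [F v]]]]
  [H [S [S v and [S [S [F v]] or [F v]]] or [F v]]]
  [H [S [S [S v and [S [F v]]] or [F v]] or [F v]]]
  [H [H [S [F v]]] and [S [S [S [F v]] or [F v]] or [F v]]]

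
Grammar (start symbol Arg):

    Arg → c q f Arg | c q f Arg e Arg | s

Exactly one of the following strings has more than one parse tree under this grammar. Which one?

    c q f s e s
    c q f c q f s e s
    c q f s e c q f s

c q f c q f s e s

c q f s e s: 1 tree
c q f c q f s e s: 2 trees
c q f s e c q f s: 1 tree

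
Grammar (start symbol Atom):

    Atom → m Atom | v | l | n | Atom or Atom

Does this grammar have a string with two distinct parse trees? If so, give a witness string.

Ambiguous

Witness: m l or l

Derivation 1: Atom ⇒ m Atom ⇒ m Atom or Atom ⇒ m l or Atom ⇒ m l or l
Derivation 2: Atom ⇒ Atom or Atom ⇒ m Atom or Atom ⇒ m l or Atom ⇒ m l or l

Two distinct leftmost derivations for the same string.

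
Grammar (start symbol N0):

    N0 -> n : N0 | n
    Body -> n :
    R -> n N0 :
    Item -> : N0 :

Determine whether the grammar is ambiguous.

Only N0 is reachable from N0; ignoring the rest: Right-recursive list with a separator: after each atom, whether the separator follows determines the rule. One parse per string.

Unambiguous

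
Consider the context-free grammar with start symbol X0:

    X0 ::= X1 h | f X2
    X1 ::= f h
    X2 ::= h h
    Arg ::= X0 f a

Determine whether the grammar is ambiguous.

Ambiguous

Witness: f h h

Derivation 1: X0 ⇒ X1 h ⇒ f h h
Derivation 2: X0 ⇒ f X2 ⇒ f h h

Two distinct leftmost derivations for the same string.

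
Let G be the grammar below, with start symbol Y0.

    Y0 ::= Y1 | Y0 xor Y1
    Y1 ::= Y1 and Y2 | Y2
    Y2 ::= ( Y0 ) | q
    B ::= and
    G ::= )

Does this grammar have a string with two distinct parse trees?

(B, G are unreachable from Y0, so their rules don't affect L(Y0).) The grammar is stratified — Y0 handles 'xor' (left-recursive), Y1 handles 'and', Y2 atoms. Each operator has a fixed associativity and precedence level, so every string has one parse.

Unambiguous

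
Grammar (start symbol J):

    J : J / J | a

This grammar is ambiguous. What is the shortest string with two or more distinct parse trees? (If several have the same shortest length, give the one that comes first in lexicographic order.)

length 1: no string has ≥2 trees
length 3: no string has ≥2 trees
length 5: a / a / a has 2 parse trees

Two derivations of a / a / a:
  J ⇒ J / J ⇒ J / J / J ⇒ a / J / J ⇒ a / a / J ⇒ a / a / a
  J ⇒ J / J ⇒ a / J ⇒ a / J / J ⇒ a / a / J ⇒ a / a / a

a / a / a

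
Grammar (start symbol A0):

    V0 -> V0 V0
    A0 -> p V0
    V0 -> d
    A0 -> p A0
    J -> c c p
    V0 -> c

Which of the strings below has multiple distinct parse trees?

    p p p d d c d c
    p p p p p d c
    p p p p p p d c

p p p d d c d c

p p p d d c d c: 14 trees
p p p p p d c: 1 tree
p p p p p p d c: 1 tree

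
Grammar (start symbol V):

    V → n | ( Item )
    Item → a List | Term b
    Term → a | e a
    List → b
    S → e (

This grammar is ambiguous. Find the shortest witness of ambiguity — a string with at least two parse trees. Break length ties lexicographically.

( a b )

length 1: no string has ≥2 trees
length 4: ( a b ) has 2 parse trees

Two derivations of ( a b ):
  V ⇒ ( Item ) ⇒ ( a List ) ⇒ ( a b )
  V ⇒ ( Item ) ⇒ ( Term b ) ⇒ ( a b )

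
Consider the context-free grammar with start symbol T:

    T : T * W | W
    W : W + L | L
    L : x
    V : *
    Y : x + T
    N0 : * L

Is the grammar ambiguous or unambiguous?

Unambiguous

(V, Y, N0 are unreachable from T, so their rules don't affect L(T).) T → T * W | W  ;  W → W + L | L  — a left-associative chain with L at the bottom. Each string factors uniquely by precedence.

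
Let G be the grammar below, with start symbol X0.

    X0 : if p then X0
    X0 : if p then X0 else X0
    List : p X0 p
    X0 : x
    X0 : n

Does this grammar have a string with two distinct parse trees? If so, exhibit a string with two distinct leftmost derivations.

Ambiguous

Witness: if p then if p then n else n

Derivation 1: X0 ⇒ if p then X0 ⇒ if p then if p then X0 else X0 ⇒ if p then if p then n else X0 ⇒ if p then if p then n else n
Derivation 2: X0 ⇒ if p then X0 else X0 ⇒ if p then if p then X0 else X0 ⇒ if p then if p then n else X0 ⇒ if p then if p then n else n

Two distinct leftmost derivations for the same string.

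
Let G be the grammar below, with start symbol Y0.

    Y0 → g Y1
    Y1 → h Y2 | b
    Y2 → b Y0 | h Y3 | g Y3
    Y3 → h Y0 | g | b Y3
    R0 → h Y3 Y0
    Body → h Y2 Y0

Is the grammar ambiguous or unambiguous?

Unambiguous

(R0, Body are unreachable from Y0, so their rules don't affect L(Y0).) The reachable rules are right-linear with at most one rule per (nonterminal, next-terminal) pair. Each input token forces the next rule, so parsing is deterministic.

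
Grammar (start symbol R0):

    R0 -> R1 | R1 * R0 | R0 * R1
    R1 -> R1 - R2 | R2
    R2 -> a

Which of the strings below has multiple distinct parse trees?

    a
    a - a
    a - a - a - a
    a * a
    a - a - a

a * a

a: 1 tree
a - a: 1 tree
a - a - a - a: 1 tree
a * a: 2 trees
a - a - a: 1 tree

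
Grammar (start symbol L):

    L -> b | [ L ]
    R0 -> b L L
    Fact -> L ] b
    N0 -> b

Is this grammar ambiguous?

Only L is reachable from L; ignoring the rest: L(L) is { openⁿ atom closeⁿ : n ≥ 0 }. The bracket depth fixes n, and the derivation is forced at every step.

Unambiguous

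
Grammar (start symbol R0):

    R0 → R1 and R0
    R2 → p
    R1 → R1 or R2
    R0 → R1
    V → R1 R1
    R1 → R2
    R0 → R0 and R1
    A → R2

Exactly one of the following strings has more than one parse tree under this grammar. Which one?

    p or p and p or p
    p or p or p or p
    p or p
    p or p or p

p or p and p or p: 2 trees
p or p or p or p: 1 tree
p or p: 1 tree
p or p or p: 1 tree

p or p and p or p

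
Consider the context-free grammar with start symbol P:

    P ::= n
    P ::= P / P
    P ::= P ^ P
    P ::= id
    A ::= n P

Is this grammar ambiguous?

Ambiguous

Witness: id / id / id

Derivation 1: P ⇒ P / P ⇒ P / P / P ⇒ id / P / P ⇒ id / id / P ⇒ id / id / id
Derivation 2: P ⇒ P / P ⇒ id / P ⇒ id / P / P ⇒ id / id / P ⇒ id / id / id

Two distinct leftmost derivations for the same string.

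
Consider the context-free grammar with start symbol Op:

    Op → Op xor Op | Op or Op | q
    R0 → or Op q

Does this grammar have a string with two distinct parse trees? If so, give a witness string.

Witness: q or q or q

Derivation 1: Op ⇒ Op or Op ⇒ Op or Op or Op ⇒ q or Op or Op ⇒ q or q or Op ⇒ q or q or q
Derivation 2: Op ⇒ Op or Op ⇒ q or Op ⇒ q or Op or Op ⇒ q or q or Op ⇒ q or q or q

Two distinct leftmost derivations for the same string.

Ambiguous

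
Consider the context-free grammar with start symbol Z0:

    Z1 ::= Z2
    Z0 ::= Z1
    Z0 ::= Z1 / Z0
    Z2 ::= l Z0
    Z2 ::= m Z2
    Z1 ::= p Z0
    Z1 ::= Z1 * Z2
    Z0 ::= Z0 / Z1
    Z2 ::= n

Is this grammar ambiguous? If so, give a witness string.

Ambiguous

Witness: n / n

Derivation 1: Z0 ⇒ Z1 / Z0 ⇒ Z2 / Z0 ⇒ n / Z0 ⇒ n / Z1 ⇒ n / Z2 ⇒ n / n
Derivation 2: Z0 ⇒ Z0 / Z1 ⇒ Z1 / Z1 ⇒ Z2 / Z1 ⇒ n / Z1 ⇒ n / Z2 ⇒ n / n

Two distinct leftmost derivations for the same string.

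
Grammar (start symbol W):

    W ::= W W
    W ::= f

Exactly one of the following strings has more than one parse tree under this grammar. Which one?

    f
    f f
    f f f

f: 1 tree
f f: 1 tree
f f f: 2 trees

f f f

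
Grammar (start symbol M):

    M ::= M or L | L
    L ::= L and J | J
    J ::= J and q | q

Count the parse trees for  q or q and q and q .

4

Parse trees for q or q and q and q:
  [M [M [L [J q]]] or [L [L [J q]] and [J [J q] and q]]]
  [M [M [L [J q]]] or [L [L [L [J q]] and [J q]] and [J q]]]
  [M [M [L [J q]]] or [L [L [J [J q] and q]] and [J q]]]
  [M [M [L [J q]]] or [L [J [J [J q] and q] and q]]]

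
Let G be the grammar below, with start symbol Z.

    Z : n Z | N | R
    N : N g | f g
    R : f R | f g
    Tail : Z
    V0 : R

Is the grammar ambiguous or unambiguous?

Witness: f g

Derivation 1: Z ⇒ N ⇒ f g
Derivation 2: Z ⇒ R ⇒ f g

Two distinct leftmost derivations for the same string.

Ambiguous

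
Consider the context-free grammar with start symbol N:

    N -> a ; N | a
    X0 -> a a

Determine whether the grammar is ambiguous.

Unambiguous

Only N is reachable from N; ignoring the rest: Right-recursive list with a separator: after each atom, whether the separator follows determines the rule. One parse per string.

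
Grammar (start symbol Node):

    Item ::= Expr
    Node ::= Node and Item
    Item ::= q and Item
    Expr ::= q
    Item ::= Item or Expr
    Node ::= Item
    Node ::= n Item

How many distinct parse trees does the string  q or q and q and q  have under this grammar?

Parse trees for q or q and q and q:
  [Node [Node [Item [Item [Expr q]] or [Expr q]]] and [Item q and [Item [Expr q]]]]
  [Node [Node [Node [Item [Item [Expr q]] or [Expr q]]] and [Item [Expr q]]] and [Item [Expr q]]]

2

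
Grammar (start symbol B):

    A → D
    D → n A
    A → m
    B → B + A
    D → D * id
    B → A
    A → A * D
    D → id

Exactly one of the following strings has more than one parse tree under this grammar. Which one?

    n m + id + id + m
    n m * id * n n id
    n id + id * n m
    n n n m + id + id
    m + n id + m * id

n m * id * n n id

n m + id + id + m: 1 tree
n m * id * n n id: 4 trees
n id + id * n m: 1 tree
n n n m + id + id: 1 tree
m + n id + m * id: 1 tree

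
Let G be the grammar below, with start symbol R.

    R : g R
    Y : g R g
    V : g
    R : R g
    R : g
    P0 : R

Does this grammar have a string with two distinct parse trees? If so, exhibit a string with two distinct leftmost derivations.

Witness: g g

Derivation 1: R ⇒ g R ⇒ g g
Derivation 2: R ⇒ R g ⇒ g g

Two distinct leftmost derivations for the same string.

Ambiguous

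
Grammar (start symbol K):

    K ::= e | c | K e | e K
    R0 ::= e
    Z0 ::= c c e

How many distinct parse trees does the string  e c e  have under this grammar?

2

Parse trees for e c e:
  [K [K e [K c]] e]
  [K e [K [K c] e]]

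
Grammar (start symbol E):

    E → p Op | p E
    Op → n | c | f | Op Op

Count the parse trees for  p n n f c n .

14

Parse trees for p n n f c n (showing first 6 of 14):
  [E p [Op [Op n] [Op [Op n] [Op [Op f] [Op [Op c] [Op n]]]]]]
  [E p [Op [Op n] [Op [Op n] [Op [Op [Op f] [Op c]] [Op n]]]]]
  [E p [Op [Op n] [Op [Op [Op n] [Op f]] [Op [Op c] [Op n]]]]]
  [E p [Op [Op n] [Op [Op [Op n] [Op [Op f] [Op c]]] [Op n]]]]
  [E p [Op [Op n] [Op [Op [Op [Op n] [Op f]] [Op c]] [Op n]]]]
  [E p [Op [Op [Op n] [Op n]] [Op [Op f] [Op [Op c] [Op n]]]]]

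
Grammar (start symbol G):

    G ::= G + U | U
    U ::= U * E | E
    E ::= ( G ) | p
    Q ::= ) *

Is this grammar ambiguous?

Unambiguous

(Q is unreachable from G, so its rules don't affect L(G).) This is a standard precedence ladder (G over U over E), with each level left-recursive on its own operator ('+' at G, '*' at U). That structure is LR(1), hence unambiguous.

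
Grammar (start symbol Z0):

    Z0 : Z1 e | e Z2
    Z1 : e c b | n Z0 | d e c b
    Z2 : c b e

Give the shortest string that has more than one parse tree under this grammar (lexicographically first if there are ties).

e c b e

length 4: e c b e has 2 parse trees

Two derivations of e c b e:
  Z0 ⇒ Z1 e ⇒ e c b e
  Z0 ⇒ e Z2 ⇒ e c b e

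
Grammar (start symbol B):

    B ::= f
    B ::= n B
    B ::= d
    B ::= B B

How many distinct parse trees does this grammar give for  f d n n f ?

2

Parse trees for f d n n f:
  [B [B f] [B [B d] [B n [B n [B f]]]]]
  [B [B [B f] [B d]] [B n [B n [B f]]]]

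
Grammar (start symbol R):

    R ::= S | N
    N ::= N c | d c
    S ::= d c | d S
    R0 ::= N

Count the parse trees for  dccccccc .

1

Parse trees for dccccccc:
  [R [N [N [N [N [N [N [N d c] c] c] c] c] c] c]]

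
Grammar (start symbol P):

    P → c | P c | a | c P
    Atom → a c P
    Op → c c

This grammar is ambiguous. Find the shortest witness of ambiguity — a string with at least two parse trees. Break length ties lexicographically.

c c

length 1: no string has ≥2 trees
length 2: c c has 2 parse trees

Two derivations of c c:
  P ⇒ P c ⇒ c c
  P ⇒ c P ⇒ c c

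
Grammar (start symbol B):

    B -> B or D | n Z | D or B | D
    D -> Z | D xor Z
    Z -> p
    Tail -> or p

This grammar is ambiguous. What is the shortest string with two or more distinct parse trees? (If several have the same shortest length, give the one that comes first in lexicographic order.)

p or p

length 1: no string has ≥2 trees
length 2: no string has ≥2 trees
length 3: p or p has 2 parse trees

Two derivations of p or p:
  B ⇒ B or D ⇒ D or D ⇒ Z or D ⇒ p or D ⇒ p or Z ⇒ p or p
  B ⇒ D or B ⇒ Z or B ⇒ p or B ⇒ p or D ⇒ p or Z ⇒ p or p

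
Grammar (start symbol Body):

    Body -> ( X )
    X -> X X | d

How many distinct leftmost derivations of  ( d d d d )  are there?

5

Parse trees for ( d d d d ):
  [Body ( [X [X d] [X [X d] [X [X d] [X d]]]] )]
  [Body ( [X [X d] [X [X [X d] [X d]] [X d]]] )]
  [Body ( [X [X [X d] [X d]] [X [X d] [X d]]] )]
  [Body ( [X [X [X d] [X [X d] [X d]]] [X d]] )]
  [Body ( [X [X [X [X d] [X d]] [X d]] [X d]] )]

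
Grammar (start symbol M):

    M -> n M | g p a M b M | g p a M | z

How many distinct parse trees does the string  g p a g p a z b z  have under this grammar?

Parse trees for g p a g p a z b z:
  [M g p a [M g p a [M z]] b [M z]]
  [M g p a [M g p a [M z] b [M z]]]

2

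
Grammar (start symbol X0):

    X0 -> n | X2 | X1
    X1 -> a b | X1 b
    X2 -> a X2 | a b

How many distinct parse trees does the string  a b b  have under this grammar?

1

Parse trees for a b b:
  [X0 [X1 [X1 a b] b]]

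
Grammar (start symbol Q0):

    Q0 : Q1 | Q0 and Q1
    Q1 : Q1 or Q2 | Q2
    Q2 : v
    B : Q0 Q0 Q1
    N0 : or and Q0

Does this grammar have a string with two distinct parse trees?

Only Q0, Q1, Q2 are reachable from Q0; ignoring the rest: The grammar is stratified — Q0 handles 'and' (left-recursive), Q1 handles 'or', Q2 atoms. Each operator has a fixed associativity and precedence level, so every string has one parse.

Unambiguous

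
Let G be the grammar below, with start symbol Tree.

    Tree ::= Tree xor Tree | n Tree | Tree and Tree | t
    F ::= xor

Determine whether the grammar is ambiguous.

Witness: n t and t

Derivation 1: Tree ⇒ n Tree ⇒ n Tree and Tree ⇒ n t and Tree ⇒ n t and t
Derivation 2: Tree ⇒ Tree and Tree ⇒ n Tree and Tree ⇒ n t and Tree ⇒ n t and t

Two distinct leftmost derivations for the same string.

Ambiguous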